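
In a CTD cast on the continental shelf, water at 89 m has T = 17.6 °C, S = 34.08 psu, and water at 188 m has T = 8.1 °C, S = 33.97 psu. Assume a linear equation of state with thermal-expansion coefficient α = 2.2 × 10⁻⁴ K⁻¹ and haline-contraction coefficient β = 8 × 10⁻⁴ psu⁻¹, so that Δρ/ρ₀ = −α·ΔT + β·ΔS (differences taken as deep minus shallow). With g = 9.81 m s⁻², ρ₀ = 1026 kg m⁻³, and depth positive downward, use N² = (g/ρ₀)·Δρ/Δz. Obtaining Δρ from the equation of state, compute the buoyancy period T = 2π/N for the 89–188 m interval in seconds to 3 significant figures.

446 s

ΔT = -9.5 K, ΔS = -0.11 psu (deep − shallow).
Δρ/ρ₀ = −αΔT + βΔS = 2.09 × 10⁻³ − 8.80 × 10⁻⁵ = 2.002 × 10⁻³, so Δρ ≈ 2.054 kg m⁻³.
N² = (g/ρ₀)·Δρ/Δz = g·(Δρ/ρ₀)/Δz = 9.81 × 2.002 × 10⁻³ / 99 = 1.9838 × 10⁻⁴ s⁻².
N = √(1.9838 × 10⁻⁴) = 0.014085 rad s⁻¹ → T = 2π/N = 446.09 s ≈ 446 s.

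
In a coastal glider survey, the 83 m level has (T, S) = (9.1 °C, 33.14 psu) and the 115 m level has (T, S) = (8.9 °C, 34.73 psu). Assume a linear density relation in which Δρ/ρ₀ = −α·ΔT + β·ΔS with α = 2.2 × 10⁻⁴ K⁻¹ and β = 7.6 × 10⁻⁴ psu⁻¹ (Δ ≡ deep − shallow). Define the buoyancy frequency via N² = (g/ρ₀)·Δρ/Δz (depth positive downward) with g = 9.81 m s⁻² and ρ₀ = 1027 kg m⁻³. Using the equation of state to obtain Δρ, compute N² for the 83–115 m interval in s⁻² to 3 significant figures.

ΔT = -0.2 K, ΔS = +1.59 psu (deep − shallow).
Δρ/ρ₀ = −αΔT + βΔS = 4.40 × 10⁻⁵ + 1.2084 × 10⁻³ = 1.2524 × 10⁻³, so Δρ ≈ 1.286 kg m⁻³.
N² = (g/ρ₀)·Δρ/Δz = g·(Δρ/ρ₀)/Δz = 9.81 × 1.2524 × 10⁻³ / 32 = 3.8394 × 10⁻⁴ s⁻² ≈ 3.84 × 10⁻⁴ s⁻².

3.84 × 10⁻⁴ s⁻²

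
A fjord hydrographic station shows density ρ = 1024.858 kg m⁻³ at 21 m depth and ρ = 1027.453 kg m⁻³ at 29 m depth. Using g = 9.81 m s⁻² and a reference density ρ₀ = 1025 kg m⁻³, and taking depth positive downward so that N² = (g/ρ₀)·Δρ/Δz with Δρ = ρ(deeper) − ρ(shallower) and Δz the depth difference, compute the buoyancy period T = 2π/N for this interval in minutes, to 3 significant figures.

1.88 min

Δρ = 1027.453 − 1024.858 = 2.595 kg m⁻³ over Δz = 29 − 21 = 8 m.
N² = (9.81/1025) × (2.595/8) = 3.1045 × 10⁻³ s⁻².
N = √(3.1045 × 10⁻³) = 0.055718 rad s⁻¹, so T = 2π/N = 112.77 s = 1.8795 min ≈ 1.88 min.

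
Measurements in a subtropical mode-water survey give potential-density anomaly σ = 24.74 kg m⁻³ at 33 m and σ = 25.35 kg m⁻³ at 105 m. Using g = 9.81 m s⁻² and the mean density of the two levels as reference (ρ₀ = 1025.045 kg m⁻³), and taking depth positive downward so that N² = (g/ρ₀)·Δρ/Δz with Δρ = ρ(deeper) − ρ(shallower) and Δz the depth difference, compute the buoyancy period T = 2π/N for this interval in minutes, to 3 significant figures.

11.6 min

Δρ = 1025.35 − 1024.74 = 0.61 kg m⁻³ over Δz = 105 − 33 = 72 m.
N² = (9.81/1025.045) × (0.61/72) = 8.1082 × 10⁻⁵ s⁻².
N = √(8.1082 × 10⁻⁵) = 9.0046 × 10⁻³ rad s⁻¹, so T = 2π/N = 697.78 s = 11.630 min ≈ 11.6 min.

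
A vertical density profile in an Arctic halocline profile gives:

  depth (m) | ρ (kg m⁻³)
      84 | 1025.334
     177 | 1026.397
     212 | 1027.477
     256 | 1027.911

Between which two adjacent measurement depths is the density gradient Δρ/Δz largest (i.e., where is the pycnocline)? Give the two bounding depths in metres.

177–212 m

Compute the density gradient over each adjacent pair:
  84–177 m: Δρ/Δz = 1.063/93 = 0.011 kg m⁻⁴
  177–212 m: Δρ/Δz = 1.080/35 = 0.031 kg m⁻⁴
  212–256 m: Δρ/Δz = 0.434/44 = 9.9 × 10⁻³ kg m⁻⁴
The largest gradient is in the 177–212 m interval — the pycnocline.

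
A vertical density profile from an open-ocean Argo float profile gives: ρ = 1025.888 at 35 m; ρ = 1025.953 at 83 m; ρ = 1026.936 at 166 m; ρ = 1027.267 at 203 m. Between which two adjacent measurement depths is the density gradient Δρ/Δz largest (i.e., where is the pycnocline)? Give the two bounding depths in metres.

Compute the density gradient over each adjacent pair:
  35–83 m: Δρ/Δz = 0.065/48 = 1.4 × 10⁻³ kg m⁻⁴
  83–166 m: Δρ/Δz = 0.983/83 = 0.012 kg m⁻⁴
  166–203 m: Δρ/Δz = 0.331/37 = 8.9 × 10⁻³ kg m⁻⁴
The largest gradient is in the 83–166 m interval — the pycnocline.

83–166 m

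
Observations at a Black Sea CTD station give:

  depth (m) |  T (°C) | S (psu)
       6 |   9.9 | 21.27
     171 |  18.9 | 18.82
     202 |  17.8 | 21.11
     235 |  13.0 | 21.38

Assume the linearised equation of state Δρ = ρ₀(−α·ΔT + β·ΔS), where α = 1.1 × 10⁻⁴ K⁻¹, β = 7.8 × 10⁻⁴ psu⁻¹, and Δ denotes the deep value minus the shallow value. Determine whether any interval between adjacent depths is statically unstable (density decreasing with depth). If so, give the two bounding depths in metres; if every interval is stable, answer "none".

Evaluate Δρ/ρ₀ = −αΔT + βΔS across each adjacent pair:
  6–171 m: −αΔT+βΔS = −(1.1 × 10⁻⁴)(+9.0)+(7.8 × 10⁻⁴)(-2.45) = -2.9 × 10⁻³ → UNSTABLE
  171–202 m: −αΔT+βΔS = −(1.1 × 10⁻⁴)(-1.1)+(7.8 × 10⁻⁴)(+2.29) = 1.9 × 10⁻³ → stable
  202–235 m: −αΔT+βΔS = −(1.1 × 10⁻⁴)(-4.8)+(7.8 × 10⁻⁴)(+0.27) = 7.4 × 10⁻⁴ → stable
The 6–171 m interval has Δρ < 0: lighter water underlies denser water.

6–171 m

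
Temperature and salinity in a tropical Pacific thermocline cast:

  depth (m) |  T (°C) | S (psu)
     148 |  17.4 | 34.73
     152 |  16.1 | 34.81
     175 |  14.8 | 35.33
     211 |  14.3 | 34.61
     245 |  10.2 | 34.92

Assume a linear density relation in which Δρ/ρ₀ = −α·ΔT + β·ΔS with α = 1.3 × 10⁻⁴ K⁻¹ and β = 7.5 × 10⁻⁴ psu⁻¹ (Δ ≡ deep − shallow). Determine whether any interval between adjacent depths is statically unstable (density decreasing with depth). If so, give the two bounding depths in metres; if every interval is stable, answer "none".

175–211 m

Evaluate Δρ/ρ₀ = −αΔT + βΔS across each adjacent pair:
  148–152 m: −αΔT+βΔS = −(1.3 × 10⁻⁴)(-1.3)+(7.5 × 10⁻⁴)(+0.08) = 2.3 × 10⁻⁴ → stable
  152–175 m: −αΔT+βΔS = −(1.3 × 10⁻⁴)(-1.3)+(7.5 × 10⁻⁴)(+0.52) = 5.6 × 10⁻⁴ → stable
  175–211 m: −αΔT+βΔS = −(1.3 × 10⁻⁴)(-0.5)+(7.5 × 10⁻⁴)(-0.72) = -4.7 × 10⁻⁴ → UNSTABLE
  211–245 m: −αΔT+βΔS = −(1.3 × 10⁻⁴)(-4.1)+(7.5 × 10⁻⁴)(+0.31) = 7.7 × 10⁻⁴ → stable
The 175–211 m interval has Δρ < 0: lighter water underlies denser water.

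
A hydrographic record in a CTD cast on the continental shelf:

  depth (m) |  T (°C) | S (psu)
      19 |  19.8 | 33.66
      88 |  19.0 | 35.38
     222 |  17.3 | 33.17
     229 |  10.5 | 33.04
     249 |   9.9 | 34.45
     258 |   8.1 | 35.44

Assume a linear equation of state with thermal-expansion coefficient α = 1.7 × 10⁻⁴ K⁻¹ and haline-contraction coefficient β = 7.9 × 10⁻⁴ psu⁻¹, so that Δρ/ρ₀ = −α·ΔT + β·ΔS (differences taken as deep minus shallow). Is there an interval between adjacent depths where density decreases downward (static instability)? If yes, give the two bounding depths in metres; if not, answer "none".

Evaluate Δρ/ρ₀ = −αΔT + βΔS across each adjacent pair:
  19–88 m: −αΔT+βΔS = −(1.7 × 10⁻⁴)(-0.8)+(7.9 × 10⁻⁴)(+1.72) = 1.5 × 10⁻³ → stable
  88–222 m: −αΔT+βΔS = −(1.7 × 10⁻⁴)(-1.7)+(7.9 × 10⁻⁴)(-2.21) = -1.5 × 10⁻³ → UNSTABLE
  222–229 m: −αΔT+βΔS = −(1.7 × 10⁻⁴)(-6.8)+(7.9 × 10⁻⁴)(-0.13) = 1.1 × 10⁻³ → stable
  229–249 m: −αΔT+βΔS = −(1.7 × 10⁻⁴)(-0.6)+(7.9 × 10⁻⁴)(+1.41) = 1.2 × 10⁻³ → stable
  249–258 m: −αΔT+βΔS = −(1.7 × 10⁻⁴)(-1.8)+(7.9 × 10⁻⁴)(+0.99) = 1.1 × 10⁻³ → stable
The 88–222 m interval has Δρ < 0: lighter water underlies denser water.

88–222 m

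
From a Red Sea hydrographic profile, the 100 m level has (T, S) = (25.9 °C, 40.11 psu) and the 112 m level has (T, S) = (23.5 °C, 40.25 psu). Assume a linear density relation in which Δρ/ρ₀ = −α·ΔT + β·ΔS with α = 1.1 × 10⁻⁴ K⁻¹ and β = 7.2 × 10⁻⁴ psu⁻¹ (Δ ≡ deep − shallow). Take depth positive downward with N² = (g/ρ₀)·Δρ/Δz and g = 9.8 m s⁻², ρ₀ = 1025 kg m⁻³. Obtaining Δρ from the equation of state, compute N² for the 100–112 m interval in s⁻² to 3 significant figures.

ΔT = -2.4 K, ΔS = +0.14 psu (deep − shallow).
Δρ/ρ₀ = −αΔT + βΔS = 2.64 × 10⁻⁴ + 1.008 × 10⁻⁴ = 3.648 × 10⁻⁴, so Δρ ≈ 0.3739 kg m⁻³.
N² = (g/ρ₀)·Δρ/Δz = g·(Δρ/ρ₀)/Δz = 9.8 × 3.648 × 10⁻⁴ / 12 = 2.9792 × 10⁻⁴ s⁻² ≈ 2.98 × 10⁻⁴ s⁻².

2.98 × 10⁻⁴ s⁻²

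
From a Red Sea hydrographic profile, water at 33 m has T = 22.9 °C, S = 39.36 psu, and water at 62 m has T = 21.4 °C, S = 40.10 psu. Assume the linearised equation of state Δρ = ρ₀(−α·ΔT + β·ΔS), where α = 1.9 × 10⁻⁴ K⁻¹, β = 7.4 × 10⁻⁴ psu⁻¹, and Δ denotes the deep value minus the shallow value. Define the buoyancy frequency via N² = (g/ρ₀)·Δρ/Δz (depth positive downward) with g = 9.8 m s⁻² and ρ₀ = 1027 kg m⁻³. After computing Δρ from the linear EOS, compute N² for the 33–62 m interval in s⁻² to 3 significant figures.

2.81 × 10⁻⁴ s⁻²

ΔT = -1.5 K, ΔS = +0.74 psu (deep − shallow).
Δρ/ρ₀ = −αΔT + βΔS = 2.85 × 10⁻⁴ + 5.476 × 10⁻⁴ = 8.326 × 10⁻⁴, so Δρ ≈ 0.8551 kg m⁻³.
N² = (g/ρ₀)·Δρ/Δz = g·(Δρ/ρ₀)/Δz = 9.8 × 8.326 × 10⁻⁴ / 29 = 2.8136 × 10⁻⁴ s⁻² ≈ 2.81 × 10⁻⁴ s⁻².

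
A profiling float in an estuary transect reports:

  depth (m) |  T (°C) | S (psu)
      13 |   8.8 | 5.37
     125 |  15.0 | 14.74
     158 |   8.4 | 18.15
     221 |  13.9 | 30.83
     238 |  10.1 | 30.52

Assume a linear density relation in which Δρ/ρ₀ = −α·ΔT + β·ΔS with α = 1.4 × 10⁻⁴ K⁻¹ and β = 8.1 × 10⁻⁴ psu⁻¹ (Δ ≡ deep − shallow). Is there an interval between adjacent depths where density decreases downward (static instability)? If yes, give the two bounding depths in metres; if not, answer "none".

Evaluate Δρ/ρ₀ = −αΔT + βΔS across each adjacent pair:
  13–125 m: −αΔT+βΔS = −(1.4 × 10⁻⁴)(+6.2)+(8.1 × 10⁻⁴)(+9.37) = 6.7 × 10⁻³ → stable
  125–158 m: −αΔT+βΔS = −(1.4 × 10⁻⁴)(-6.6)+(8.1 × 10⁻⁴)(+3.41) = 3.7 × 10⁻³ → stable
  158–221 m: −αΔT+βΔS = −(1.4 × 10⁻⁴)(+5.5)+(8.1 × 10⁻⁴)(+12.68) = 9.5 × 10⁻³ → stable
  221–238 m: −αΔT+βΔS = −(1.4 × 10⁻⁴)(-3.8)+(8.1 × 10⁻⁴)(-0.31) = 2.8 × 10⁻⁴ → stable
Every interval has Δρ > 0: the column is stably stratified throughout.

none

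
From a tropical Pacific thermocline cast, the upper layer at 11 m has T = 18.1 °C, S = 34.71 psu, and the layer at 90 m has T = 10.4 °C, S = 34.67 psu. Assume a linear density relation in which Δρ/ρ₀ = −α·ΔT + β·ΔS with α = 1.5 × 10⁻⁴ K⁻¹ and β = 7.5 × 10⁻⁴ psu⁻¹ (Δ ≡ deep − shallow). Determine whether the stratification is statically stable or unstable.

ΔT = 10.4 − 18.1 = -7.7 K and ΔS = 34.67 − 34.71 = -0.04 psu (deep − shallow).
−αΔT = 1.155 × 10⁻³; βΔS = -3.00 × 10⁻⁵; sum Δρ/ρ₀ = 1.125 × 10⁻³.
Δρ/ρ₀ > 0, so Δρ > 0: deeper water is denser → statically stable.

stable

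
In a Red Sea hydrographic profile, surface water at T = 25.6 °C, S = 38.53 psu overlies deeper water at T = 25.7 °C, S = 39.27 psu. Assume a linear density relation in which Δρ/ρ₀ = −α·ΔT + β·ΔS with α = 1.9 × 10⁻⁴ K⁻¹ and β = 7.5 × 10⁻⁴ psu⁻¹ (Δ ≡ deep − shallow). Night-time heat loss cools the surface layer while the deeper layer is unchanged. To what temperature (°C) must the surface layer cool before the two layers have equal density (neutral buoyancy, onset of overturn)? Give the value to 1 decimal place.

Neutral buoyancy requires Δρ = 0, i.e. −α(T_deep − T_surf′) + β(S_deep − S_surf) = 0.
T_surf′ = T_deep − (β/α)·ΔS = 25.7 − (7.5 × 10⁻⁴/1.9 × 10⁻⁴)·(+0.74) = 22.779 °C.
Cooling required: 25.6 − (22.779) = 2.821 °C.

22.8 °C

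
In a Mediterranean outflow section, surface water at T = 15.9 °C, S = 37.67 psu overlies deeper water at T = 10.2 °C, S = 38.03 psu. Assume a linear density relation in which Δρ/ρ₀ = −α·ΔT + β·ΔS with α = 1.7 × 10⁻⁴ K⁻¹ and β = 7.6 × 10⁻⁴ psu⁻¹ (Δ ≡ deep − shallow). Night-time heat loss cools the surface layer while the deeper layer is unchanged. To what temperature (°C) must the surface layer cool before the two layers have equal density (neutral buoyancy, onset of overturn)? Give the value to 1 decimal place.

8.6 °C

Neutral buoyancy requires Δρ = 0, i.e. −α(T_deep − T_surf′) + β(S_deep − S_surf) = 0.
T_surf′ = T_deep − (β/α)·ΔS = 10.2 − (7.6 × 10⁻⁴/1.7 × 10⁻⁴)·(+0.36) = 8.591 °C.
Cooling required: 15.9 − (8.591) = 7.309 °C.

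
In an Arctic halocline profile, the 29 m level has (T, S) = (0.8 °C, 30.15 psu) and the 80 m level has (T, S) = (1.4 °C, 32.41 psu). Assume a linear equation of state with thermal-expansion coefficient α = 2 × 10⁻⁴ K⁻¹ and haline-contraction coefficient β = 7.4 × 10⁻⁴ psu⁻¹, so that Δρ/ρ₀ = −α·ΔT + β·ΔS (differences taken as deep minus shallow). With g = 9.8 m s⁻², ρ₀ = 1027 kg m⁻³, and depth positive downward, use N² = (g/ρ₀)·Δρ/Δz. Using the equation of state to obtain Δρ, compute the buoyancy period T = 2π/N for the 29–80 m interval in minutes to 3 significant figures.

6.06 min

ΔT = +0.6 K, ΔS = +2.26 psu (deep − shallow).
Δρ/ρ₀ = −αΔT + βΔS = -1.20 × 10⁻⁴ + 1.6724 × 10⁻³ = 1.5524 × 10⁻³, so Δρ ≈ 1.594 kg m⁻³.
N² = (g/ρ₀)·Δρ/Δz = g·(Δρ/ρ₀)/Δz = 9.8 × 1.5524 × 10⁻³ / 51 = 2.9830 × 10⁻⁴ s⁻².
N = √(2.9830 × 10⁻⁴) = 0.017271 rad s⁻¹ → T = 2π/N = 363.80 s = 6.0633 min ≈ 6.06 min.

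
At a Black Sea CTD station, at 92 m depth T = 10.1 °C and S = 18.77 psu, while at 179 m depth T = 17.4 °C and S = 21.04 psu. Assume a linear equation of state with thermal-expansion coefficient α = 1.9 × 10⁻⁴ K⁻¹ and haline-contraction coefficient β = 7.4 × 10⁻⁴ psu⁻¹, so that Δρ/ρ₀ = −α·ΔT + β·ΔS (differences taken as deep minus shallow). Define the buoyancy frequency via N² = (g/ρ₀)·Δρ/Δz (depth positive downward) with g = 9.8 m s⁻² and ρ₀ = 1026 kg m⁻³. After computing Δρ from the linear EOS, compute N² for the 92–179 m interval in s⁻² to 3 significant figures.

3.30 × 10⁻⁵ s⁻²

ΔT = +7.3 K, ΔS = +2.27 psu (deep − shallow).
Δρ/ρ₀ = −αΔT + βΔS = -1.387 × 10⁻³ + 1.6798 × 10⁻³ = 2.928 × 10⁻⁴, so Δρ ≈ 0.3004 kg m⁻³.
N² = (g/ρ₀)·Δρ/Δz = g·(Δρ/ρ₀)/Δz = 9.8 × 2.928 × 10⁻⁴ / 87 = 3.2982 × 10⁻⁵ s⁻² ≈ 3.30 × 10⁻⁵ s⁻².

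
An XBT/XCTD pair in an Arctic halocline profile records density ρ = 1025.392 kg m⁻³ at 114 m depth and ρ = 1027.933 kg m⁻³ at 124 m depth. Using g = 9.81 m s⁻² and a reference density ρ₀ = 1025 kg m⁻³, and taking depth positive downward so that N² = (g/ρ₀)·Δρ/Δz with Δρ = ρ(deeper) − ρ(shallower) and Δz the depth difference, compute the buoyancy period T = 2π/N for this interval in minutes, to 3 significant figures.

2.12 min

Δρ = 1027.933 − 1025.392 = 2.541 kg m⁻³ over Δz = 124 − 114 = 10 m.
N² = (9.81/1025) × (2.541/10) = 2.4319 × 10⁻³ s⁻².
N = √(2.4319 × 10⁻³) = 0.049314 rad s⁻¹, so T = 2π/N = 127.41 s = 2.1235 min ≈ 2.12 min.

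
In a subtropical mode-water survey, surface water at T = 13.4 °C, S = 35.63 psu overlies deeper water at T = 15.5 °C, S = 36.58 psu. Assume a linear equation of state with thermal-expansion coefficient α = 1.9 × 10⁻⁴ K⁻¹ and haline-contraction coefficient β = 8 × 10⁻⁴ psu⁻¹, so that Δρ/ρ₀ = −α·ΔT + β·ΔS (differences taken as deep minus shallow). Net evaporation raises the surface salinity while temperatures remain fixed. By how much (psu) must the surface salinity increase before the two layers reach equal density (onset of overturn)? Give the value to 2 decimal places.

0.45 psu

Neutral buoyancy requires −α(T_deep − T_surf) + β(S_deep − S_surf′) = 0.
S_surf′ = S_deep − (α/β)·ΔT = 36.58 − (1.9 × 10⁻⁴/8 × 10⁻⁴)·(+2.1) = 36.0812 psu.
Increase required: 36.0812 − 35.63 = 0.4512 psu.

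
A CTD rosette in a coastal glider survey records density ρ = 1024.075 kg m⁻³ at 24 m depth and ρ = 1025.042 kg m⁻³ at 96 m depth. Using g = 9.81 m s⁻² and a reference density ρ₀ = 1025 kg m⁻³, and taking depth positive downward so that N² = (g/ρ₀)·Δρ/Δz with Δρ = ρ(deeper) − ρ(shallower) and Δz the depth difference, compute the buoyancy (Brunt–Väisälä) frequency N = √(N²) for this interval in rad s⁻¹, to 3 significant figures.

Δρ = 1025.042 − 1024.075 = 0.967 kg m⁻³ over Δz = 96 − 24 = 72 m.
N² = (9.81/1025) × (0.967/72) = 1.2854 × 10⁻⁴ s⁻².
N = √(1.2854 × 10⁻⁴) = 0.011338 rad s⁻¹ ≈ 0.0113 rad s⁻¹.

0.0113 rad s⁻¹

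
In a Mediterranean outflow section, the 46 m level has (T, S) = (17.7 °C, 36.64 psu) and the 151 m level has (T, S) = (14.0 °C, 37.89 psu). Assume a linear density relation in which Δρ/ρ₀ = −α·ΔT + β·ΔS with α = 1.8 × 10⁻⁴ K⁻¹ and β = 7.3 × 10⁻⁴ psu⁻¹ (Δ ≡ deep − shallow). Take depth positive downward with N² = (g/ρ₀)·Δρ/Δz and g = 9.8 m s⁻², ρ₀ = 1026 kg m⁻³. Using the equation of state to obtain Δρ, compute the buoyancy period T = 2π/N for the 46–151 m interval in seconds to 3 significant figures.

ΔT = -3.7 K, ΔS = +1.25 psu (deep − shallow).
Δρ/ρ₀ = −αΔT + βΔS = 6.66 × 10⁻⁴ + 9.125 × 10⁻⁴ = 1.5785 × 10⁻³, so Δρ ≈ 1.620 kg m⁻³.
N² = (g/ρ₀)·Δρ/Δz = g·(Δρ/ρ₀)/Δz = 9.8 × 1.5785 × 10⁻³ / 105 = 1.4733 × 10⁻⁴ s⁻².
N = √(1.4733 × 10⁻⁴) = 0.012138 rad s⁻¹ → T = 2π/N = 517.65 s ≈ 518 s.

518 s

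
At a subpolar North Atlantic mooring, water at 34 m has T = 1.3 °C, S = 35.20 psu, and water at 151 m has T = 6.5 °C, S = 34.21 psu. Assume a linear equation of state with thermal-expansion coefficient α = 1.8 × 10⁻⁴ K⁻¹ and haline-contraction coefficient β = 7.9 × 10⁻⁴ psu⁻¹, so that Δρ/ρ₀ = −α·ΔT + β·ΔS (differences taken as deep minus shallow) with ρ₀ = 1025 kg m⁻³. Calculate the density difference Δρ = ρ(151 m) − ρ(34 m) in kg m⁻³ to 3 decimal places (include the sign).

-1.761 kg m⁻³

ΔT = +5.2 K, ΔS = -0.99 psu (deep − shallow).
Δρ/ρ₀ = −(1.8 × 10⁻⁴)(+5.2) + (7.9 × 10⁻⁴)(-0.99) = -1.7181 × 10⁻³.
Δρ = 1025 × (-1.7181 × 10⁻³) = -1.761 kg m⁻³.
Negative Δρ: lighter below, statically unstable.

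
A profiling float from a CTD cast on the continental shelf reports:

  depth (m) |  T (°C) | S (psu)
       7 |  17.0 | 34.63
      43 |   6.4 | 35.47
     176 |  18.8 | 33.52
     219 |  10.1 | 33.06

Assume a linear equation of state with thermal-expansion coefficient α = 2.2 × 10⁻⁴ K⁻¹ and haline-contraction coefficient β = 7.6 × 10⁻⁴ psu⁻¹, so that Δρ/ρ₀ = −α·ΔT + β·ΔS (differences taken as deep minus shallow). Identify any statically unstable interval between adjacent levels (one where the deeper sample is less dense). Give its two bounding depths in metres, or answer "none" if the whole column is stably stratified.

43–176 m

Evaluate Δρ/ρ₀ = −αΔT + βΔS across each adjacent pair:
  7–43 m: −αΔT+βΔS = −(2.2 × 10⁻⁴)(-10.6)+(7.6 × 10⁻⁴)(+0.84) = 3.0 × 10⁻³ → stable
  43–176 m: −αΔT+βΔS = −(2.2 × 10⁻⁴)(+12.4)+(7.6 × 10⁻⁴)(-1.95) = -4.2 × 10⁻³ → UNSTABLE
  176–219 m: −αΔT+βΔS = −(2.2 × 10⁻⁴)(-8.7)+(7.6 × 10⁻⁴)(-0.46) = 1.6 × 10⁻³ → stable
The 43–176 m interval has Δρ < 0: lighter water underlies denser water.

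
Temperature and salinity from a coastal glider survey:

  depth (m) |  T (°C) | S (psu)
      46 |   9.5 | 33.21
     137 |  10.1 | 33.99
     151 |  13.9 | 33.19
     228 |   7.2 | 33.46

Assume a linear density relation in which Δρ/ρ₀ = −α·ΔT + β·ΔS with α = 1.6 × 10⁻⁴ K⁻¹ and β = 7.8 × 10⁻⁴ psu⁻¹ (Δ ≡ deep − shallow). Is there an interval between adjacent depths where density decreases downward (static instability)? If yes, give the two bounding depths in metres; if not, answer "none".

137–151 m

Evaluate Δρ/ρ₀ = −αΔT + βΔS across each adjacent pair:
  46–137 m: −αΔT+βΔS = −(1.6 × 10⁻⁴)(+0.6)+(7.8 × 10⁻⁴)(+0.78) = 5.1 × 10⁻⁴ → stable
  137–151 m: −αΔT+βΔS = −(1.6 × 10⁻⁴)(+3.8)+(7.8 × 10⁻⁴)(-0.80) = -1.2 × 10⁻³ → UNSTABLE
  151–228 m: −αΔT+βΔS = −(1.6 × 10⁻⁴)(-6.7)+(7.8 × 10⁻⁴)(+0.27) = 1.3 × 10⁻³ → stable
The 137–151 m interval has Δρ < 0: lighter water underlies denser water.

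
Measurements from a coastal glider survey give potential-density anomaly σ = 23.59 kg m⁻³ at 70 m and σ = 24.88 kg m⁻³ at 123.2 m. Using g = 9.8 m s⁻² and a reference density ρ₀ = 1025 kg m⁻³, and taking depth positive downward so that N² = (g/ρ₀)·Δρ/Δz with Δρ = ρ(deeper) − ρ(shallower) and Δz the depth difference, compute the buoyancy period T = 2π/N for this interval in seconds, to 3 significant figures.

Δρ = 1024.88 − 1023.59 = 1.29 kg m⁻³ over Δz = 123.2 − 70 = 53.2 m.
N² = (9.8/1025) × (1.29/53.2) = 2.3184 × 10⁻⁴ s⁻².
N = √(2.3184 × 10⁻⁴) = 0.015226 rad s⁻¹, so T = 2π/N = 412.66 s ≈ 413 s.

413 s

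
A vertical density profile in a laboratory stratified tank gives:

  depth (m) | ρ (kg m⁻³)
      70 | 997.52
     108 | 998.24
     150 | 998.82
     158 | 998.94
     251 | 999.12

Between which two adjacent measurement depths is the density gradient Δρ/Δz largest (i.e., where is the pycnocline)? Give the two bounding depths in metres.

Compute the density gradient over each adjacent pair:
  70–108 m: Δρ/Δz = 0.72/38 = 0.019 kg m⁻⁴
  108–150 m: Δρ/Δz = 0.58/42 = 0.014 kg m⁻⁴
  150–158 m: Δρ/Δz = 0.12/8 = 0.015 kg m⁻⁴
  158–251 m: Δρ/Δz = 0.18/93 = 1.9 × 10⁻³ kg m⁻⁴
The largest gradient is in the 70–108 m interval — the pycnocline.

70–108 m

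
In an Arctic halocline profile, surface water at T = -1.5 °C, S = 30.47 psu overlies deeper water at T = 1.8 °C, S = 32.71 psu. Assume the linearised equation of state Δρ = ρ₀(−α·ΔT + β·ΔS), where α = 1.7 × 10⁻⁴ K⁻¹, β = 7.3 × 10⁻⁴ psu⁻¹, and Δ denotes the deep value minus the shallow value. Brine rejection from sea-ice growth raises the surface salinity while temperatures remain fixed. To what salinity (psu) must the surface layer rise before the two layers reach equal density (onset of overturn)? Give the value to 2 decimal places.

31.94 psu

Neutral buoyancy requires −α(T_deep − T_surf) + β(S_deep − S_surf′) = 0.
S_surf′ = S_deep − (α/β)·ΔT = 32.71 − (1.7 × 10⁻⁴/7.3 × 10⁻⁴)·(+3.3) = 31.9415 psu.
Increase required: 31.9415 − 30.47 = 1.4715 psu.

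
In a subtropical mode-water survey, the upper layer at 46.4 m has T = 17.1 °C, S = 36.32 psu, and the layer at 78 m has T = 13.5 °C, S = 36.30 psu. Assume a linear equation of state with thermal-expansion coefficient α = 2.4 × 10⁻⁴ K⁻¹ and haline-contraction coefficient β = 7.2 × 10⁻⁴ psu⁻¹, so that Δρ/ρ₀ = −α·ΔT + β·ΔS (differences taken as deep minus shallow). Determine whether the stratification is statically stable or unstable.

stable

ΔT = 13.5 − 17.1 = -3.6 K and ΔS = 36.30 − 36.32 = -0.02 psu (deep − shallow).
−αΔT = 8.64 × 10⁻⁴; βΔS = -1.44 × 10⁻⁵; sum Δρ/ρ₀ = 8.496 × 10⁻⁴.
Δρ/ρ₀ > 0, so Δρ > 0: deeper water is denser → statically stable.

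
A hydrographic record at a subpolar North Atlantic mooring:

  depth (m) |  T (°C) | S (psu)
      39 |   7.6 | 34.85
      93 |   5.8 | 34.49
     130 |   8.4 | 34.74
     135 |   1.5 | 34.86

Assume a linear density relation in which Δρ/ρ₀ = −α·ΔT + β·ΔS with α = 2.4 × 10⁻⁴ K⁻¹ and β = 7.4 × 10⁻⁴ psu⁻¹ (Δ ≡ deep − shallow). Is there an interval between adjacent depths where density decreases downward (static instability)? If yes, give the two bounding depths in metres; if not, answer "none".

Evaluate Δρ/ρ₀ = −αΔT + βΔS across each adjacent pair:
  39–93 m: −αΔT+βΔS = −(2.4 × 10⁻⁴)(-1.8)+(7.4 × 10⁻⁴)(-0.36) = 1.7 × 10⁻⁴ → stable
  93–130 m: −αΔT+βΔS = −(2.4 × 10⁻⁴)(+2.6)+(7.4 × 10⁻⁴)(+0.25) = -4.4 × 10⁻⁴ → UNSTABLE
  130–135 m: −αΔT+βΔS = −(2.4 × 10⁻⁴)(-6.9)+(7.4 × 10⁻⁴)(+0.12) = 1.7 × 10⁻³ → stable
The 93–130 m interval has Δρ < 0: lighter water underlies denser water.

93–130 m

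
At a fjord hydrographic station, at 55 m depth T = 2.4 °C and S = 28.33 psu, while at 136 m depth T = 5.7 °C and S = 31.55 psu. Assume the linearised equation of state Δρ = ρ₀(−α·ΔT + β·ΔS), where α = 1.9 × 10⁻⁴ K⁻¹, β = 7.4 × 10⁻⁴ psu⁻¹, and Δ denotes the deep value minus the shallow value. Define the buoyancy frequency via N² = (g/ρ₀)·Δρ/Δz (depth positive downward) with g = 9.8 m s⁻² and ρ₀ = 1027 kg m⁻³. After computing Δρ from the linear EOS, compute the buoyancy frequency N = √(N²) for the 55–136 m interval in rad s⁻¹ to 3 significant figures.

ΔT = +3.3 K, ΔS = +3.22 psu (deep − shallow).
Δρ/ρ₀ = −αΔT + βΔS = -6.27 × 10⁻⁴ + 2.3828 × 10⁻³ = 1.7558 × 10⁻³, so Δρ ≈ 1.803 kg m⁻³.
N² = (g/ρ₀)·Δρ/Δz = g·(Δρ/ρ₀)/Δz = 9.8 × 1.7558 × 10⁻³ / 81 = 2.1243 × 10⁻⁴ s⁻².
N = √(2.1243 × 10⁻⁴) = 0.014575 rad s⁻¹ ≈ 0.0146 rad s⁻¹.

0.0146 rad s⁻¹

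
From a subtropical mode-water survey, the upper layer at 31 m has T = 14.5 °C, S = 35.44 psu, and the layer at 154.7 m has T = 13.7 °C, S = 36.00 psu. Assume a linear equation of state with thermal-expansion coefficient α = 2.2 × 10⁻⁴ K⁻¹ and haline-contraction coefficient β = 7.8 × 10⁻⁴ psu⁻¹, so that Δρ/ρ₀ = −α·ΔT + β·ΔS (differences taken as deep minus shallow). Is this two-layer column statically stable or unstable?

ΔT = 13.7 − 14.5 = -0.8 K and ΔS = 36.00 − 35.44 = +0.56 psu (deep − shallow).
−αΔT = 1.76 × 10⁻⁴; βΔS = 4.368 × 10⁻⁴; sum Δρ/ρ₀ = 6.128 × 10⁻⁴.
Δρ/ρ₀ > 0, so Δρ > 0: deeper water is denser → statically stable.

stable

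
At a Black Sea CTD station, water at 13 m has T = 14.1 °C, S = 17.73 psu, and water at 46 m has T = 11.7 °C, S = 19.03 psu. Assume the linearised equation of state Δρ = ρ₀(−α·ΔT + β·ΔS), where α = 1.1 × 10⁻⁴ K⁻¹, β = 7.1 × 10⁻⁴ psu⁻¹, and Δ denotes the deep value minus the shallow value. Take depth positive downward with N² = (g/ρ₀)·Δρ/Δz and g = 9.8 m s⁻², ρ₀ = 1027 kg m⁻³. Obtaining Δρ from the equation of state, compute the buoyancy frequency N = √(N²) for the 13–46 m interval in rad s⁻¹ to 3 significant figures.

0.0188 rad s⁻¹

ΔT = -2.4 K, ΔS = +1.30 psu (deep − shallow).
Δρ/ρ₀ = −αΔT + βΔS = 2.64 × 10⁻⁴ + 9.23 × 10⁻⁴ = 1.187 × 10⁻³, so Δρ ≈ 1.219 kg m⁻³.
N² = (g/ρ₀)·Δρ/Δz = g·(Δρ/ρ₀)/Δz = 9.8 × 1.187 × 10⁻³ / 33 = 3.5250 × 10⁻⁴ s⁻².
N = √(3.5250 × 10⁻⁴) = 0.018775 rad s⁻¹ ≈ 0.0188 rad s⁻¹.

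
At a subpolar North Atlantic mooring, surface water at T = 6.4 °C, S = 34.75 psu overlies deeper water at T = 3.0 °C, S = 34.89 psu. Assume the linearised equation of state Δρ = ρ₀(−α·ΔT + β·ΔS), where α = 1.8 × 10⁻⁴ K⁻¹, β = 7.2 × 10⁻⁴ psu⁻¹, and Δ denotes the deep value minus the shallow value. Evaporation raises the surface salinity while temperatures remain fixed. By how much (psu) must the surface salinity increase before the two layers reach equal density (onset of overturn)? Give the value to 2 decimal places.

0.99 psu

Neutral buoyancy requires −α(T_deep − T_surf) + β(S_deep − S_surf′) = 0.
S_surf′ = S_deep − (α/β)·ΔT = 34.89 − (1.8 × 10⁻⁴/7.2 × 10⁻⁴)·(-3.4) = 35.7400 psu.
Increase required: 35.7400 − 34.75 = 0.9900 psu.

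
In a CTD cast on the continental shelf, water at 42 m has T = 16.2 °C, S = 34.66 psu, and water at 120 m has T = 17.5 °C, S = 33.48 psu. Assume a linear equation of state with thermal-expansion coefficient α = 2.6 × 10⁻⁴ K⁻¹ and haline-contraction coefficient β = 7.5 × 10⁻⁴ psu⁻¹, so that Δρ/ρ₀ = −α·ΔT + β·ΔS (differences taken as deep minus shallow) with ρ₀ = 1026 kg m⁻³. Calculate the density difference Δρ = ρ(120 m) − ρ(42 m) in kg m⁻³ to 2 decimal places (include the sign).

-1.25 kg m⁻³

ΔT = +1.3 K, ΔS = -1.18 psu (deep − shallow).
Δρ/ρ₀ = −(2.6 × 10⁻⁴)(+1.3) + (7.5 × 10⁻⁴)(-1.18) = -1.223 × 10⁻³.
Δρ = 1026 × (-1.223 × 10⁻³) = -1.25 kg m⁻³.
Negative Δρ: lighter below, statically unstable.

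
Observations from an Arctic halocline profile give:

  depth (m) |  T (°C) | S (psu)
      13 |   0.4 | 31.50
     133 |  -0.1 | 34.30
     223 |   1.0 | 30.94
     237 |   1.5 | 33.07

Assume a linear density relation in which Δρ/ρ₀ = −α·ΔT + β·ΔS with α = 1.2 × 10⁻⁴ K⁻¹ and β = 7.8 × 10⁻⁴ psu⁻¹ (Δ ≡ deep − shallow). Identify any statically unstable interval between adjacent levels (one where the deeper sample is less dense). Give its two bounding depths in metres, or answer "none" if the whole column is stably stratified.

Evaluate Δρ/ρ₀ = −αΔT + βΔS across each adjacent pair:
  13–133 m: −αΔT+βΔS = −(1.2 × 10⁻⁴)(-0.5)+(7.8 × 10⁻⁴)(+2.80) = 2.2 × 10⁻³ → stable
  133–223 m: −αΔT+βΔS = −(1.2 × 10⁻⁴)(+1.1)+(7.8 × 10⁻⁴)(-3.36) = -2.8 × 10⁻³ → UNSTABLE
  223–237 m: −αΔT+βΔS = −(1.2 × 10⁻⁴)(+0.5)+(7.8 × 10⁻⁴)(+2.13) = 1.6 × 10⁻³ → stable
The 133–223 m interval has Δρ < 0: lighter water underlies denser water.

133–223 m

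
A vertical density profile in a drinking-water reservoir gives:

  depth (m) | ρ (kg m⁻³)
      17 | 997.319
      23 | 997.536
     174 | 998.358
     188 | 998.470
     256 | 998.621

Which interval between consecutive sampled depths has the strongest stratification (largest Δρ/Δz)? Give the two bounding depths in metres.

Compute the density gradient over each adjacent pair:
  17–23 m: Δρ/Δz = 0.217/6 = 0.036 kg m⁻⁴
  23–174 m: Δρ/Δz = 0.822/151 = 5.4 × 10⁻³ kg m⁻⁴
  174–188 m: Δρ/Δz = 0.112/14 = 8.0 × 10⁻³ kg m⁻⁴
  188–256 m: Δρ/Δz = 0.151/68 = 2.2 × 10⁻³ kg m⁻⁴
The largest gradient is in the 17–23 m interval — the pycnocline.

17–23 m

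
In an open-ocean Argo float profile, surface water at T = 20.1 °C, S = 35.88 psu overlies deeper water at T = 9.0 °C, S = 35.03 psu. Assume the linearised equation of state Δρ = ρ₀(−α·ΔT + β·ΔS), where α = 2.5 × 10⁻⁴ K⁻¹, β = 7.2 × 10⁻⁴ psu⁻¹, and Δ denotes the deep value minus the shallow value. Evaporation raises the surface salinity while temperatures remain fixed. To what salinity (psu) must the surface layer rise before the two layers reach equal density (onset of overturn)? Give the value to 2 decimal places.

38.88 psu

Neutral buoyancy requires −α(T_deep − T_surf) + β(S_deep − S_surf′) = 0.
S_surf′ = S_deep − (α/β)·ΔT = 35.03 − (2.5 × 10⁻⁴/7.2 × 10⁻⁴)·(-11.1) = 38.8842 psu.
Increase required: 38.8842 − 35.88 = 3.0042 psu.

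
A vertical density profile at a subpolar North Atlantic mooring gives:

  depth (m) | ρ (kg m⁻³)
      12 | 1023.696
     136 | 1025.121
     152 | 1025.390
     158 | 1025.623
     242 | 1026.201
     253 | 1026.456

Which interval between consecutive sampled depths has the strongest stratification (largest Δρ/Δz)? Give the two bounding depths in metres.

Compute the density gradient over each adjacent pair:
  12–136 m: Δρ/Δz = 1.425/124 = 0.011 kg m⁻⁴
  136–152 m: Δρ/Δz = 0.269/16 = 0.017 kg m⁻⁴
  152–158 m: Δρ/Δz = 0.233/6 = 0.039 kg m⁻⁴
  158–242 m: Δρ/Δz = 0.578/84 = 6.9 × 10⁻³ kg m⁻⁴
  242–253 m: Δρ/Δz = 0.255/11 = 0.023 kg m⁻⁴
The largest gradient is in the 152–158 m interval — the pycnocline.

152–158 m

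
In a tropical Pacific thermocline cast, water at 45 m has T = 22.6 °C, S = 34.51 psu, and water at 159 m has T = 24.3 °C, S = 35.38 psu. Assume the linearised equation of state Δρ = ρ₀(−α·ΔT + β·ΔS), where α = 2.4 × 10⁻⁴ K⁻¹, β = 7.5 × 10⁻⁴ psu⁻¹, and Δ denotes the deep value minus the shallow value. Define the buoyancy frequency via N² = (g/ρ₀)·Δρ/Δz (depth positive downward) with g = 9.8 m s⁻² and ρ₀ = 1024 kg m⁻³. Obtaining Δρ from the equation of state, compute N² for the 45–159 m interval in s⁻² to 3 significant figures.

2.10 × 10⁻⁵ s⁻²

ΔT = +1.7 K, ΔS = +0.87 psu (deep − shallow).
Δρ/ρ₀ = −αΔT + βΔS = -4.08 × 10⁻⁴ + 6.525 × 10⁻⁴ = 2.445 × 10⁻⁴, so Δρ ≈ 0.2504 kg m⁻³.
N² = (g/ρ₀)·Δρ/Δz = g·(Δρ/ρ₀)/Δz = 9.8 × 2.445 × 10⁻⁴ / 114 = 2.1018 × 10⁻⁵ s⁻² ≈ 2.10 × 10⁻⁵ s⁻².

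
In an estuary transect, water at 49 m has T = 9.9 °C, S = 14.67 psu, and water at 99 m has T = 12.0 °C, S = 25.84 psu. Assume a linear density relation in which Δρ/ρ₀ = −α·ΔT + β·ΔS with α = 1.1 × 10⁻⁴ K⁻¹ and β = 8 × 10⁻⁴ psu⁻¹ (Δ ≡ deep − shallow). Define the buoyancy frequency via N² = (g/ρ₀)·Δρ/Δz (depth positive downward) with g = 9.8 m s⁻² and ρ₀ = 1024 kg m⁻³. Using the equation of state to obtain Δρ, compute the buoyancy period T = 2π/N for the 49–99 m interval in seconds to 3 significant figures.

152 s

ΔT = +2.1 K, ΔS = +11.17 psu (deep − shallow).
Δρ/ρ₀ = −αΔT + βΔS = -2.31 × 10⁻⁴ + 8.936 × 10⁻³ = 8.705 × 10⁻³, so Δρ ≈ 8.914 kg m⁻³.
N² = (g/ρ₀)·Δρ/Δz = g·(Δρ/ρ₀)/Δz = 9.8 × 8.705 × 10⁻³ / 50 = 1.7062 × 10⁻³ s⁻².
N = √(1.7062 × 10⁻³) = 0.041306 rad s⁻¹ → T = 2π/N = 152.11 s ≈ 152 s.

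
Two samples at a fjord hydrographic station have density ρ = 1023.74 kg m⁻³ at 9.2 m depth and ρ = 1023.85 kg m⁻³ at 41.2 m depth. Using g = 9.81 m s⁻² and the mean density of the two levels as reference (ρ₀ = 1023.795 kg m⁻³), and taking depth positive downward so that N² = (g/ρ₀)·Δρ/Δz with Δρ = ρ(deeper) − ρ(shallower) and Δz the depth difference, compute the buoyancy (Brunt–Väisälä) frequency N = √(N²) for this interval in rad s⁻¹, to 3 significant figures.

Δρ = 1023.85 − 1023.74 = 0.11 kg m⁻³ over Δz = 41.2 − 9.2 = 32 m.
N² = (9.81/1023.795) × (0.11/32) = 3.2938 × 10⁻⁵ s⁻².
N = √(3.2938 × 10⁻⁵) = 5.7392 × 10⁻³ rad s⁻¹ ≈ 5.74 × 10⁻³ rad s⁻¹.

5.74 × 10⁻³ rad s⁻¹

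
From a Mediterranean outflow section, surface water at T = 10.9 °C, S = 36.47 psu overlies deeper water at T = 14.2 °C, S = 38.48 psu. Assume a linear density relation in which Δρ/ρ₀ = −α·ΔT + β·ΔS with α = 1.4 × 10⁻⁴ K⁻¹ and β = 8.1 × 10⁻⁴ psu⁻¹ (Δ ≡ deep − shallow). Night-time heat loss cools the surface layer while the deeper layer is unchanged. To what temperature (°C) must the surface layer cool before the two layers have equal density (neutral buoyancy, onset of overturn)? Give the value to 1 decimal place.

Neutral buoyancy requires Δρ = 0, i.e. −α(T_deep − T_surf′) + β(S_deep − S_surf) = 0.
T_surf′ = T_deep − (β/α)·ΔS = 14.2 − (8.1 × 10⁻⁴/1.4 × 10⁻⁴)·(+2.01) = 2.571 °C.
Cooling required: 10.9 − (2.571) = 8.329 °C.

2.6 °C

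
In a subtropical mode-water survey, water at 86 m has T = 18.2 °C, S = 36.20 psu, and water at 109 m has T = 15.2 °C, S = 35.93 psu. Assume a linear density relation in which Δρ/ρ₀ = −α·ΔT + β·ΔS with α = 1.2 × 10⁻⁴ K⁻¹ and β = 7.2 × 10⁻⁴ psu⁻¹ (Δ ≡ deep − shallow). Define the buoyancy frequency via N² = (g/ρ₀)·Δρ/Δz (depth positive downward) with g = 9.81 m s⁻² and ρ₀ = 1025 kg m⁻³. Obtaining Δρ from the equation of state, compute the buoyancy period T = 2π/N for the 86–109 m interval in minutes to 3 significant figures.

12.5 min

ΔT = -3.0 K, ΔS = -0.27 psu (deep − shallow).
Δρ/ρ₀ = −αΔT + βΔS = 3.60 × 10⁻⁴ − 1.944 × 10⁻⁴ = 1.656 × 10⁻⁴, so Δρ ≈ 0.1697 kg m⁻³.
N² = (g/ρ₀)·Δρ/Δz = g·(Δρ/ρ₀)/Δz = 9.81 × 1.656 × 10⁻⁴ / 23 = 7.0632 × 10⁻⁵ s⁻².
N = √(7.0632 × 10⁻⁵) = 8.4043 × 10⁻³ rad s⁻¹ → T = 2π/N = 747.62 s = 12.460 min ≈ 12.5 min.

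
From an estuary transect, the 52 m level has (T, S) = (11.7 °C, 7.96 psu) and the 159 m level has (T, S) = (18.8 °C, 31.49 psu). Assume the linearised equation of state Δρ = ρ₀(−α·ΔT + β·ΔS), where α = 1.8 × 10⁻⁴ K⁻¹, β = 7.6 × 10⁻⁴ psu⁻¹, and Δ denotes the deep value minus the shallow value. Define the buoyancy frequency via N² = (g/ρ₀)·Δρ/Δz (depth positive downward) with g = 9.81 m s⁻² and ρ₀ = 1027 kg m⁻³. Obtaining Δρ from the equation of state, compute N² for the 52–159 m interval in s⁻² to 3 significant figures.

ΔT = +7.1 K, ΔS = +23.53 psu (deep − shallow).
Δρ/ρ₀ = −αΔT + βΔS = -1.278 × 10⁻³ + 0.0178828 = 0.0166048, so Δρ ≈ 17.05 kg m⁻³.
N² = (g/ρ₀)·Δρ/Δz = g·(Δρ/ρ₀)/Δz = 9.81 × 0.0166048 / 107 = 1.5224 × 10⁻³ s⁻² ≈ 1.52 × 10⁻³ s⁻².

1.52 × 10⁻³ s⁻²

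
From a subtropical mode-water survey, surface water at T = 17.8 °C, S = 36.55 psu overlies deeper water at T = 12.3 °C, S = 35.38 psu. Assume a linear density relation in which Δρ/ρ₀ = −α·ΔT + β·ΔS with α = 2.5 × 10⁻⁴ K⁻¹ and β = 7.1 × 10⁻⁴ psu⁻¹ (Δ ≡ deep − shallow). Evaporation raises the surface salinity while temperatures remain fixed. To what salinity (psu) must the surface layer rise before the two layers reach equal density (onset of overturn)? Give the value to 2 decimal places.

Neutral buoyancy requires −α(T_deep − T_surf) + β(S_deep − S_surf′) = 0.
S_surf′ = S_deep − (α/β)·ΔT = 35.38 − (2.5 × 10⁻⁴/7.1 × 10⁻⁴)·(-5.5) = 37.3166 psu.
Increase required: 37.3166 − 36.55 = 0.7666 psu.

37.32 psu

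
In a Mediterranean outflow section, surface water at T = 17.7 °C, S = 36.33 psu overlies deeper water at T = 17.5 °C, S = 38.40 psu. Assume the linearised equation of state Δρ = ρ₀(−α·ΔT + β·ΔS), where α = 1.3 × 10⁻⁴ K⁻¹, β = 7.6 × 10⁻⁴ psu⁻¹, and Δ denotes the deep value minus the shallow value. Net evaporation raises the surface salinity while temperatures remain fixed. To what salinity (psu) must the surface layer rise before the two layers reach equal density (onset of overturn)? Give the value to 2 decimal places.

38.43 psu

Neutral buoyancy requires −α(T_deep − T_surf) + β(S_deep − S_surf′) = 0.
S_surf′ = S_deep − (α/β)·ΔT = 38.40 − (1.3 × 10⁻⁴/7.6 × 10⁻⁴)·(-0.2) = 38.4342 psu.
Increase required: 38.4342 − 36.33 = 2.1042 psu.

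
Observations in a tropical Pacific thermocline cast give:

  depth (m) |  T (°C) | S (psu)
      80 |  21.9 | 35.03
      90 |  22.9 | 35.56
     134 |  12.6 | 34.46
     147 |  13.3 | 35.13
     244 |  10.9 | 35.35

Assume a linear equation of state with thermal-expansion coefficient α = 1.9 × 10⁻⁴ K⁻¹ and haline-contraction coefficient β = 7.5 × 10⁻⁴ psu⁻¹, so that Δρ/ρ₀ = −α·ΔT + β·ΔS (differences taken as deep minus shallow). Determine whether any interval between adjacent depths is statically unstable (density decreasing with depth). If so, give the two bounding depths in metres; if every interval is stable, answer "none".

Evaluate Δρ/ρ₀ = −αΔT + βΔS across each adjacent pair:
  80–90 m: −αΔT+βΔS = −(1.9 × 10⁻⁴)(+1.0)+(7.5 × 10⁻⁴)(+0.53) = 2.1 × 10⁻⁴ → stable
  90–134 m: −αΔT+βΔS = −(1.9 × 10⁻⁴)(-10.3)+(7.5 × 10⁻⁴)(-1.10) = 1.1 × 10⁻³ → stable
  134–147 m: −αΔT+βΔS = −(1.9 × 10⁻⁴)(+0.7)+(7.5 × 10⁻⁴)(+0.67) = 3.7 × 10⁻⁴ → stable
  147–244 m: −αΔT+βΔS = −(1.9 × 10⁻⁴)(-2.4)+(7.5 × 10⁻⁴)(+0.22) = 6.2 × 10⁻⁴ → stable
Every interval has Δρ > 0: the column is stably stratified throughout.

none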